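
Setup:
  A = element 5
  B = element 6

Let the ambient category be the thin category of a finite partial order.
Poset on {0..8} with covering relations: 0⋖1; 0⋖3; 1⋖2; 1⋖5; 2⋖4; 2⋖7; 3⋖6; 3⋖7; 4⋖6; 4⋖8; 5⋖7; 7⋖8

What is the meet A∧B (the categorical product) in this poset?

Answer: A∧B = 1

Work:
Common predecessors of 5,6: {0,1}
  0 ⊑ 1
  1 ⊑ 1
glb = 1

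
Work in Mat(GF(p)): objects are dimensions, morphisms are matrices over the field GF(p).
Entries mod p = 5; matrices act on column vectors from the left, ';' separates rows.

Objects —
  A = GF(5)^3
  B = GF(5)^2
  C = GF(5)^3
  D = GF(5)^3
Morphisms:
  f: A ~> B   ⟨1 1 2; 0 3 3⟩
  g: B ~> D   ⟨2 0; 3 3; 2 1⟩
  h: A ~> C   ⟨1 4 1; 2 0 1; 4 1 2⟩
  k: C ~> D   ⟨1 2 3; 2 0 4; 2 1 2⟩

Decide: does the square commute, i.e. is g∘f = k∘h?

1) trace f;g:
  e0=⟨1,0,0⟩ f~>⟨1,0⟩ g~>⟨2,3,2⟩
  e1=⟨0,1,0⟩ f~>⟨1,3⟩ g~>⟨2,2,0⟩
  e2=⟨0,0,1⟩ f~>⟨2,3⟩ g~>⟨4,0,2⟩
  composite₁ = ⟨2 2 4; 3 2 0; 2 0 2⟩
2) trace h;k:
  e0=⟨1,0,0⟩ h~>⟨1,2,4⟩ k~>⟨2,3,2⟩
  e1=⟨0,1,0⟩ h~>⟨4,0,1⟩ k~>⟨2,2,0⟩
  e2=⟨0,0,1⟩ h~>⟨1,1,2⟩ k~>⟨4,0,2⟩
  composite₂ = ⟨2 2 4; 3 2 0; 2 0 2⟩
Equal? same morphism ✓

Answer: COMMUTES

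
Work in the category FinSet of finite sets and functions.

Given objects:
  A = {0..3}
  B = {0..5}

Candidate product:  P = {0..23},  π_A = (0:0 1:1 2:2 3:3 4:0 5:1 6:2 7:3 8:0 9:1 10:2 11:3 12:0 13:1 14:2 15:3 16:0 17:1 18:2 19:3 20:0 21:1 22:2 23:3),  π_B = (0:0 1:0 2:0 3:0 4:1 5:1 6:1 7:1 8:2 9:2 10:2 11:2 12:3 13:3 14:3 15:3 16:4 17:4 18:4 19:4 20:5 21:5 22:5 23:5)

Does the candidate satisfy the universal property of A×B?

|A|·|B| = 4·6 = 24;  |P| = 24
Check the pairing map k ↦ (π_A(k), π_B(k)):
  0 : (0,0)
  1 : (1,0)
  2 : (2,0)
  3 : (3,0)
  4 : (0,1)
  5 : (1,1)
  6 : (2,1)
  7 : (3,1)
  8 : (0,2)
  9 : (1,2)
  10 : (2,2)
  11 : (3,2)
  12 : (0,3)
  13 : (1,3)
  14 : (2,3)
  15 : (3,3)
  16 : (0,4)
  17 : (1,4)
  18 : (2,4)
  19 : (3,4)
  20 : (0,5)
  21 : (1,5)
  22 : (2,5)
  23 : (3,5)
distinct pairs in image: 24 / 24 needed
  → bijection onto A×B; projections well-typed.

Answer: VALID PRODUCT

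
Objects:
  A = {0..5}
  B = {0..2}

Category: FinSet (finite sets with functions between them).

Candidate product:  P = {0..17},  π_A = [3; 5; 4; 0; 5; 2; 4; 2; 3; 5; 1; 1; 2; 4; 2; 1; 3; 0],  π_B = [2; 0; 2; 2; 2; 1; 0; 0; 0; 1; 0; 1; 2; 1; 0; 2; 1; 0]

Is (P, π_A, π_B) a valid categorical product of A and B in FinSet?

|A|·|B| = 6·3 = 18;  |P| = 18
Check the pairing map k ↦ (π_A(k), π_B(k)):
  0 -> (3,2)
  1 -> (5,0)
  2 -> (4,2)
  3 -> (0,2)
  4 -> (5,2)
  5 -> (2,1)
  6 -> (4,0)
  7 -> (2,0)
  8 -> (3,0)
  9 -> (5,1)
  10 -> (1,0)
  11 -> (1,1)
  12 -> (2,2)
  13 -> (4,1)
  14 -> (2,0)  ✗ repeats pair of k=7
  15 -> (1,2)
  16 -> (3,1)
  17 -> (0,0)
distinct pairs in image: 17 / 18 needed
  → (2,0) hit at k=7 and k=14

Answer: NOT A VALID PRODUCT — duplicate pair at indices 7,14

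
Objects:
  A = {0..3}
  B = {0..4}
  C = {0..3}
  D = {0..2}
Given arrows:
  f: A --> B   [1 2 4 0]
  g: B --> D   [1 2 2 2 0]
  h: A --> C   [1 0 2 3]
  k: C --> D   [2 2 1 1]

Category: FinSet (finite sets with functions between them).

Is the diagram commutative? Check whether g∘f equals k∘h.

1) trace f;g:
  0 f-->1 g-->2
  1 f-->2 g-->2
  2 f-->4 g-->0
  3 f-->0 g-->1
  composite₁ = [2 2 0 1]
2) trace h;k:
  0 h-->1 k-->2
  1 h-->0 k-->2
  2 h-->2 k-->1
  3 h-->3 k-->1
  composite₂ = [2 2 1 1]
Equal? distinct morphisms ✗

Answer: DOES NOT COMMUTE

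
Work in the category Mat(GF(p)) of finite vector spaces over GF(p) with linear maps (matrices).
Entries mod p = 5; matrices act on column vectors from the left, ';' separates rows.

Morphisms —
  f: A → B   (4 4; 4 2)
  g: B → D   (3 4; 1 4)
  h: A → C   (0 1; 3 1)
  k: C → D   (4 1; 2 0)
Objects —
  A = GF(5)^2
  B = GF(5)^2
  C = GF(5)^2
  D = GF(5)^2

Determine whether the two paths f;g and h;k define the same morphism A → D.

Answer: COMMUTES

Derivation:
1) trace f;g:
  e0=(1,0) f→(4,4) g→(3,0)
  e1=(0,1) f→(4,2) g→(0,2)
  composite₁ = (3 0; 0 2)
2) trace h;k:
  e0=(1,0) h→(0,3) k→(3,0)
  e1=(0,1) h→(1,1) k→(0,2)
  composite₂ = (3 0; 0 2)
Equal? same morphism ✓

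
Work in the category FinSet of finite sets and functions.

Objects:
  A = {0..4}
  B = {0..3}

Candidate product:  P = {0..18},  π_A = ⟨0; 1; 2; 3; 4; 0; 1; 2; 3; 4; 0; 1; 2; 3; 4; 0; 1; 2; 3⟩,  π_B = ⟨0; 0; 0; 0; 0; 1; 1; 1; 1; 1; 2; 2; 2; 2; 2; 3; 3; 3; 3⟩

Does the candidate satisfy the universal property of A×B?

|A|·|B| = 5·4 = 20;  |P| = 19
  → cardinalities differ; no bijection possible.

Answer: NOT A VALID PRODUCT — |P|=19 ≠ |A|·|B|=20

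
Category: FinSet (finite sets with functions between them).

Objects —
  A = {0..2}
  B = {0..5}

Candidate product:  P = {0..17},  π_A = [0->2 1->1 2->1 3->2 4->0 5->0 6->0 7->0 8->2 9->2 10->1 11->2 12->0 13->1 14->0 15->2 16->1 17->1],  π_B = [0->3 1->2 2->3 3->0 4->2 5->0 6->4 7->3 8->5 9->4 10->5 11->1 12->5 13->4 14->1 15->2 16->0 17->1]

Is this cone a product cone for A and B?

|A|·|B| = 3·6 = 18;  |P| = 18
Check the pairing map k ↦ (π_A(k), π_B(k)):
  0 -> (2,3)
  1 -> (1,2)
  2 -> (1,3)
  3 -> (2,0)
  4 -> (0,2)
  5 -> (0,0)
  6 -> (0,4)
  7 -> (0,3)
  8 -> (2,5)
  9 -> (2,4)
  10 -> (1,5)
  11 -> (2,1)
  12 -> (0,5)
  13 -> (1,4)
  14 -> (0,1)
  15 -> (2,2)
  16 -> (1,0)
  17 -> (1,1)
distinct pairs in image: 18 / 18 needed
  → bijection onto A×B; projections well-typed.

Answer: VALID PRODUCT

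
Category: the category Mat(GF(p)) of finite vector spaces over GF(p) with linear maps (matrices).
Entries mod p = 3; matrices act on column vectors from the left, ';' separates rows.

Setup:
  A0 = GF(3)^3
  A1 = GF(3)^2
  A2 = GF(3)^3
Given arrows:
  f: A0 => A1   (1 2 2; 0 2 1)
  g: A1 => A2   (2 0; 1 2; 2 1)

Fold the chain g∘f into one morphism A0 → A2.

Answer: (2 1 1; 1 0 1; 2 0 2)

Work:
  e0=(1,0,0) f=>(1,0) g=>(2,1,2)
  e1=(0,1,0) f=>(2,2) g=>(1,0,0)
  e2=(0,0,1) f=>(2,1) g=>(1,1,2)
⟦path⟧: (2 1 1; 1 0 1; 2 0 2)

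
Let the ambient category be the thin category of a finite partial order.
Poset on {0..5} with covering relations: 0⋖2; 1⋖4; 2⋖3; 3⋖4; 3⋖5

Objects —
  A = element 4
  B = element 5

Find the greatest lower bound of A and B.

{x : x⊑A ∧ x⊑B} = {0,2,3}  (A=4, B=5)
  0 ⊑ 3
  2 ⊑ 3
  3 ⊑ 3
glb = 3

Answer: A∧B = 3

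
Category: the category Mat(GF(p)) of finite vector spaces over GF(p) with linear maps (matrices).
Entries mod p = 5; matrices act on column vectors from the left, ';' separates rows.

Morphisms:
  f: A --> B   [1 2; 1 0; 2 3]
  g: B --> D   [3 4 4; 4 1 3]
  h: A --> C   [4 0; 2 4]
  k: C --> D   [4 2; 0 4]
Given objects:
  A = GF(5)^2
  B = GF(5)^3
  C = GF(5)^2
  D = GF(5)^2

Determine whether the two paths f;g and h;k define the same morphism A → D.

Along f;g (path 1):
  e0=⟨1,0⟩ f-->⟨1,1,2⟩ g-->⟨0,1⟩
  e1=⟨0,1⟩ f-->⟨2,0,3⟩ g-->⟨3,2⟩
  composite₁ = [0 3; 1 2]
Along h;k (path 2):
  e0=⟨1,0⟩ h-->⟨4,2⟩ k-->⟨0,3⟩
  e1=⟨0,1⟩ h-->⟨0,4⟩ k-->⟨3,1⟩
  composite₂ = [0 3; 3 1]
Equal? NO — does not commute

Answer: DOES NOT COMMUTE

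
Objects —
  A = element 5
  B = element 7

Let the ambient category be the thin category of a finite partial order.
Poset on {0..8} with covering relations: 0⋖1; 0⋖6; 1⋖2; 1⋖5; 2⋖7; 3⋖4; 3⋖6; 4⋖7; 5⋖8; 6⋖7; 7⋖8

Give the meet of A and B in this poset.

Common predecessors of 5,7: {0,1}
  0 <= 1
  1 <= 1
glb = 1

Answer: A∧B = 1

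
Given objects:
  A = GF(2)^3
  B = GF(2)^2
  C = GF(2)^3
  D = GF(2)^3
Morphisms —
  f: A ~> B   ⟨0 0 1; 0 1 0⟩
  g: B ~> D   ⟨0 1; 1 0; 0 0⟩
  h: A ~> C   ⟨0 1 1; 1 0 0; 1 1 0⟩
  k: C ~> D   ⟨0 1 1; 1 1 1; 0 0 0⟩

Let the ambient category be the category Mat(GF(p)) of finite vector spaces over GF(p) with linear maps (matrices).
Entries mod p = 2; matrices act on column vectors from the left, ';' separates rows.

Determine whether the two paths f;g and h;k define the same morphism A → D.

1) trace f;g:
  e0=[1,0,0] f~>[0,0] g~>[0,0,0]
  e1=[0,1,0] f~>[0,1] g~>[1,0,0]
  e2=[0,0,1] f~>[1,0] g~>[0,1,0]
  result₁ = ⟨0 1 0; 0 0 1; 0 0 0⟩
2) trace h;k:
  e0=[1,0,0] h~>[0,1,1] k~>[0,0,0]
  e1=[0,1,0] h~>[1,0,1] k~>[1,0,0]
  e2=[0,0,1] h~>[1,0,0] k~>[0,1,0]
  result₂ = ⟨0 1 0; 0 0 1; 0 0 0⟩
Equal? same morphism ✓

Answer: COMMUTES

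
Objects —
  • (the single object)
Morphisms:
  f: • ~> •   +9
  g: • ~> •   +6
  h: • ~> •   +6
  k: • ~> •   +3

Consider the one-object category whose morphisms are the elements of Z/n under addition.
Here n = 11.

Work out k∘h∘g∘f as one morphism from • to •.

  0 +9≡9 +6≡4 +6≡10 +3≡2  (mod 11)
⟦path⟧: +2

Answer: +2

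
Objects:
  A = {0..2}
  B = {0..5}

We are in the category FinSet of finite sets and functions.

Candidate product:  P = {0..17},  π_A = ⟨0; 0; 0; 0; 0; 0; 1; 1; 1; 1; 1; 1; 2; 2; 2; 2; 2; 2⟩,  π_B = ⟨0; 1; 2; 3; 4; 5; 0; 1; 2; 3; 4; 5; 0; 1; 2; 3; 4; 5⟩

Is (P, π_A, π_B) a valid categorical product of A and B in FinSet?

|A|·|B| = 3·6 = 18;  |P| = 18
Check the pairing map k ↦ (π_A(k), π_B(k)):
  0 : (0,0)
  1 : (0,1)
  2 : (0,2)
  3 : (0,3)
  4 : (0,4)
  5 : (0,5)
  6 : (1,0)
  7 : (1,1)
  8 : (1,2)
  9 : (1,3)
  10 : (1,4)
  11 : (1,5)
  12 : (2,0)
  13 : (2,1)
  14 : (2,2)
  15 : (2,3)
  16 : (2,4)
  17 : (2,5)
distinct pairs in image: 18 / 18 needed
  → bijection onto A×B; projections well-typed.

Answer: VALID PRODUCT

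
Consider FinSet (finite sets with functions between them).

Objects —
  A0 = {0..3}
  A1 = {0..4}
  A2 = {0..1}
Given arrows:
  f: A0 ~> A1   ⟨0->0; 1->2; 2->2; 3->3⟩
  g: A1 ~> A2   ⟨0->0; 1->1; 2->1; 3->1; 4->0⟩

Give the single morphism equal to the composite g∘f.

  0 f~>0 g~>0
  1 f~>2 g~>1
  2 f~>2 g~>1
  3 f~>3 g~>1
⟦path⟧: ⟨0->0; 1->1; 2->1; 3->1⟩

Answer: ⟨0->0; 1->1; 2->1; 3->1⟩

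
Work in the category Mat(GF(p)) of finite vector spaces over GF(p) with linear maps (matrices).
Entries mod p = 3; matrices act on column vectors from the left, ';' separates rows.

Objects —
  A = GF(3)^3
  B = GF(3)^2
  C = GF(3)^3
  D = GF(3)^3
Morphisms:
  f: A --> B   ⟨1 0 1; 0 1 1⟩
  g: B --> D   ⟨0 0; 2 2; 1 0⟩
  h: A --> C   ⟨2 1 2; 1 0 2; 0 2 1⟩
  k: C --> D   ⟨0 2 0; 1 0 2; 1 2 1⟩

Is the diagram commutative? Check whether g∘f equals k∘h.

Along f;g (path 1):
  e0=[1,0,0] f-->[1,0] g-->[0,2,1]
  e1=[0,1,0] f-->[0,1] g-->[0,2,0]
  e2=[0,0,1] f-->[1,1] g-->[0,1,1]
  result₁ = ⟨0 0 0; 2 2 1; 1 0 1⟩
Along h;k (path 2):
  e0=[1,0,0] h-->[2,1,0] k-->[2,2,1]
  e1=[0,1,0] h-->[1,0,2] k-->[0,2,0]
  e2=[0,0,1] h-->[2,2,1] k-->[1,1,1]
  result₂ = ⟨2 0 1; 2 2 1; 1 0 1⟩
Equal? differ; not commutative

Answer: DOES NOT COMMUTE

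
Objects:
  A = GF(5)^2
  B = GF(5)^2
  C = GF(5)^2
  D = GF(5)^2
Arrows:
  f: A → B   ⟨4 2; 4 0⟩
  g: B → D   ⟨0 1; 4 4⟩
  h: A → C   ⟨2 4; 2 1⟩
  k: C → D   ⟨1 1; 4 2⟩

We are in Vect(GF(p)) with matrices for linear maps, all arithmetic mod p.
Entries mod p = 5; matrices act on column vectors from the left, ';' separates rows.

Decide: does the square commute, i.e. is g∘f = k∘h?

Path 1 = f;g:
  e0=⟨1,0⟩ f→⟨4,4⟩ g→⟨4,2⟩
  e1=⟨0,1⟩ f→⟨2,0⟩ g→⟨0,3⟩
  result₁ = ⟨4 0; 2 3⟩
Path 2 = h;k:
  e0=⟨1,0⟩ h→⟨2,2⟩ k→⟨4,2⟩
  e1=⟨0,1⟩ h→⟨4,1⟩ k→⟨0,3⟩
  result₂ = ⟨4 0; 2 3⟩
Equal? YES — commutes

Answer: COMMUTES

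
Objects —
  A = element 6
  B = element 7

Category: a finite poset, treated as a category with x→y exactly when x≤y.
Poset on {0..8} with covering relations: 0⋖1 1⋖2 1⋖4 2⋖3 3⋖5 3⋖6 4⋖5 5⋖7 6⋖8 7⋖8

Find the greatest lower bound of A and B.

Answer: A∧B = 3

Trace:
Common predecessors of 6,7: {0,1,2,3}
  0 ⊑ 3
  1 ⊑ 3
  2 ⊑ 3
  3 ⊑ 3
glb = 3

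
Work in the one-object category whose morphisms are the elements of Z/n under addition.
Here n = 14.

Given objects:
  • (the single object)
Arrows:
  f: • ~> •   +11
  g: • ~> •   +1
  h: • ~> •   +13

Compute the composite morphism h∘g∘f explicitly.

Answer: +11

Work:
  0 +11≡11 +1≡12 +13≡11  (mod 14)
result: +11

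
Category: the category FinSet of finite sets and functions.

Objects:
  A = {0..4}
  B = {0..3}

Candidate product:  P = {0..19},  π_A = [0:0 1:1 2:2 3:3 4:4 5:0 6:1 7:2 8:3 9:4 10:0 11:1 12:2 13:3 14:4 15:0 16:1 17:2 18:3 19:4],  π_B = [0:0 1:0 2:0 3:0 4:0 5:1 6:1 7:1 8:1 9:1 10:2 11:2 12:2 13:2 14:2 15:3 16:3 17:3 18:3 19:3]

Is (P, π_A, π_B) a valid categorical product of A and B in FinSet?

|A|·|B| = 5·4 = 20;  |P| = 20
Check the pairing map k ↦ (π_A(k), π_B(k)):
  0 : (0,0)
  1 : (1,0)
  2 : (2,0)
  3 : (3,0)
  4 : (4,0)
  5 : (0,1)
  6 : (1,1)
  7 : (2,1)
  8 : (3,1)
  9 : (4,1)
  10 : (0,2)
  11 : (1,2)
  12 : (2,2)
  13 : (3,2)
  14 : (4,2)
  15 : (0,3)
  16 : (1,3)
  17 : (2,3)
  18 : (3,3)
  19 : (4,3)
distinct pairs in image: 20 / 20 needed
  → bijection onto A×B; projections well-typed.

Answer: VALID PRODUCT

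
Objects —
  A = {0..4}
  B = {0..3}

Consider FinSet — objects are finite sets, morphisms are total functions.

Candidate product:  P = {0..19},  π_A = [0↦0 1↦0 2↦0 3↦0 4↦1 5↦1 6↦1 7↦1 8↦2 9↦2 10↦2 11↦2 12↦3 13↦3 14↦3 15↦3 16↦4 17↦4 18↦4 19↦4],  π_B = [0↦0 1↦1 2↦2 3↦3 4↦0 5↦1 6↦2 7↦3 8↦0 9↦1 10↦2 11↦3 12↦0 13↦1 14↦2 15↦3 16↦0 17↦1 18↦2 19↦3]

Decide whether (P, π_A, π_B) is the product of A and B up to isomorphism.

|A|·|B| = 5·4 = 20;  |P| = 20
Check the pairing map k ↦ (π_A(k), π_B(k)):
  0 ↦ (0,0)
  1 ↦ (0,1)
  2 ↦ (0,2)
  3 ↦ (0,3)
  4 ↦ (1,0)
  5 ↦ (1,1)
  6 ↦ (1,2)
  7 ↦ (1,3)
  8 ↦ (2,0)
  9 ↦ (2,1)
  10 ↦ (2,2)
  11 ↦ (2,3)
  12 ↦ (3,0)
  13 ↦ (3,1)
  14 ↦ (3,2)
  15 ↦ (3,3)
  16 ↦ (4,0)
  17 ↦ (4,1)
  18 ↦ (4,2)
  19 ↦ (4,3)
distinct pairs in image: 20 / 20 needed
  → bijection onto A×B; projections well-typed.

Answer: VALID PRODUCT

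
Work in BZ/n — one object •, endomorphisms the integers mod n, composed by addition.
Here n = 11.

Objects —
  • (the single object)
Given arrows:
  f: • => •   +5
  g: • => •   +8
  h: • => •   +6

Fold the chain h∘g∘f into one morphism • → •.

Answer: +8

Work:
  0 +5≡5 +8≡2 +6≡8  (mod 11)
composite: +8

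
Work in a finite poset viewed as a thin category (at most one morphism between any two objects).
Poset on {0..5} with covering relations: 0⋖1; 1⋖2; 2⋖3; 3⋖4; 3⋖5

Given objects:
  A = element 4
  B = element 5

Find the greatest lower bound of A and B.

Answer: A∧B = 3

Derivation:
Lower bounds of A=4 and B=5: {0,1,2,3}
  0 ≤ 3
  1 ≤ 3
  2 ≤ 3
  3 ≤ 3
glb = 3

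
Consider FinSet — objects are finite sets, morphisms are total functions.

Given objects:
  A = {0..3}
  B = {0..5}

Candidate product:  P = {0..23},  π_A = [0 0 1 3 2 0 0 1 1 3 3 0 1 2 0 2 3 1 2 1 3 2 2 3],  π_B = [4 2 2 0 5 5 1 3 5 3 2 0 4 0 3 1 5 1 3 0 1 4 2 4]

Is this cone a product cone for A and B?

Answer: VALID PRODUCT

Work:
|A|·|B| = 4·6 = 24;  |P| = 24
Check the pairing map k ↦ (π_A(k), π_B(k)):
  0 -> (0,4)
  1 -> (0,2)
  2 -> (1,2)
  3 -> (3,0)
  4 -> (2,5)
  5 -> (0,5)
  6 -> (0,1)
  7 -> (1,3)
  8 -> (1,5)
  9 -> (3,3)
  10 -> (3,2)
  11 -> (0,0)
  12 -> (1,4)
  13 -> (2,0)
  14 -> (0,3)
  15 -> (2,1)
  16 -> (3,5)
  17 -> (1,1)
  18 -> (2,3)
  19 -> (1,0)
  20 -> (3,1)
  21 -> (2,4)
  22 -> (2,2)
  23 -> (3,4)
distinct pairs in image: 24 / 24 needed
  → bijection onto A×B; projections well-typed.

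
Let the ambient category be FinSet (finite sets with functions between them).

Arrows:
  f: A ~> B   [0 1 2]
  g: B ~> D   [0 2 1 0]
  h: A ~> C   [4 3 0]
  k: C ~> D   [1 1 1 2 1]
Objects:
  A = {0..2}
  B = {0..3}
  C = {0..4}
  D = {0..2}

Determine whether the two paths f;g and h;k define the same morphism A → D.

Answer: DOES NOT COMMUTE

Work:
1) trace f;g:
  0 f~>0 g~>0
  1 f~>1 g~>2
  2 f~>2 g~>1
  result₁ = [0 2 1]
2) trace h;k:
  0 h~>4 k~>1
  1 h~>3 k~>2
  2 h~>0 k~>1
  result₂ = [1 2 1]
Equal? distinct morphisms ✗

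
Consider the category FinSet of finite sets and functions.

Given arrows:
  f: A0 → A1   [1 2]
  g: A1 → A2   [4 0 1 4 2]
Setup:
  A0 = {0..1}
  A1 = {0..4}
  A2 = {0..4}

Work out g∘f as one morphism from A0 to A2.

Answer: [0 1]

Work:
  0 f→1 g→0
  1 f→2 g→1
composite: [0 1]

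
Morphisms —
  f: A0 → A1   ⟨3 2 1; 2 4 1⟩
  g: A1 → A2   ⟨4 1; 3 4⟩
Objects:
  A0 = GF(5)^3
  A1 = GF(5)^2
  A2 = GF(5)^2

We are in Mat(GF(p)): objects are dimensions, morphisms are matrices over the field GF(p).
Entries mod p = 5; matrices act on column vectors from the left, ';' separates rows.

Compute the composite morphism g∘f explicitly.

Answer: ⟨4 2 0; 2 2 2⟩

Trace:
  e0=⟨1,0,0⟩ f→⟨3,2⟩ g→⟨4,2⟩
  e1=⟨0,1,0⟩ f→⟨2,4⟩ g→⟨2,2⟩
  e2=⟨0,0,1⟩ f→⟨1,1⟩ g→⟨0,2⟩
composite: ⟨4 2 0; 2 2 2⟩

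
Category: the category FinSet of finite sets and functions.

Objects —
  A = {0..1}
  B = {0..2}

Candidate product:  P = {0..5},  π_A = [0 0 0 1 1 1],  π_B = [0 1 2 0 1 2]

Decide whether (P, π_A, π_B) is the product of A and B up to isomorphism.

Answer: VALID PRODUCT

Trace:
|A|·|B| = 2·3 = 6;  |P| = 6
Check the pairing map k ↦ (π_A(k), π_B(k)):
  0 ↦ (0,0)
  1 ↦ (0,1)
  2 ↦ (0,2)
  3 ↦ (1,0)
  4 ↦ (1,1)
  5 ↦ (1,2)
distinct pairs in image: 6 / 6 needed
  → bijection onto A×B; projections well-typed.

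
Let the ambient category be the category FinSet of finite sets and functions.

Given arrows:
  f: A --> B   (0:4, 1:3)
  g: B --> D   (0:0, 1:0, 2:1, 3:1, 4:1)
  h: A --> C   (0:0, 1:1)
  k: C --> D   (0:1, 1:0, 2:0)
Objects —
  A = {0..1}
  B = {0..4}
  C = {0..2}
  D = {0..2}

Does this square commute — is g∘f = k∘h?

Answer: DOES NOT COMMUTE

Work:
Path 1 = f;g:
  0 f-->4 g-->1
  1 f-->3 g-->1
  composite₁ = (0:1, 1:1)
Path 2 = h;k:
  0 h-->0 k-->1
  1 h-->1 k-->0
  composite₂ = (0:1, 1:0)
Equal? distinct morphisms ✗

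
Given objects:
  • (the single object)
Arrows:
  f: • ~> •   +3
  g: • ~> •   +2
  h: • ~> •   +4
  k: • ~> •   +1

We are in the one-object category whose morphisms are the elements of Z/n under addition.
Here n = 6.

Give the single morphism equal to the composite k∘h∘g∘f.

Answer: +4

Derivation:
  0 +3≡3 +2≡5 +4≡3 +1≡4  (mod 6)
composite: +4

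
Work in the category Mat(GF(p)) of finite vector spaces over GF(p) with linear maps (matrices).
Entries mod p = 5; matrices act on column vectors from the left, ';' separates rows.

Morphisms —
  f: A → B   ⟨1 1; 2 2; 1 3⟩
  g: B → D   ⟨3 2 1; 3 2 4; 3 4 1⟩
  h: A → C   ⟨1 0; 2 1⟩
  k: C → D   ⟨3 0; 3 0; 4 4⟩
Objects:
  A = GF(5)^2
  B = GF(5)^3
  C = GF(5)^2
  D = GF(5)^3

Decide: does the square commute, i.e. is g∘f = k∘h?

Answer: DOES NOT COMMUTE

Derivation:
Path 1 = f;g:
  e0=⟨1,0⟩ f→⟨1,2,1⟩ g→⟨3,1,2⟩
  e1=⟨0,1⟩ f→⟨1,2,3⟩ g→⟨0,4,4⟩
  ⟦path⟧₁ = ⟨3 0; 1 4; 2 4⟩
Path 2 = h;k:
  e0=⟨1,0⟩ h→⟨1,2⟩ k→⟨3,3,2⟩
  e1=⟨0,1⟩ h→⟨0,1⟩ k→⟨0,0,4⟩
  ⟦path⟧₂ = ⟨3 0; 3 0; 2 4⟩
Equal? distinct morphisms ✗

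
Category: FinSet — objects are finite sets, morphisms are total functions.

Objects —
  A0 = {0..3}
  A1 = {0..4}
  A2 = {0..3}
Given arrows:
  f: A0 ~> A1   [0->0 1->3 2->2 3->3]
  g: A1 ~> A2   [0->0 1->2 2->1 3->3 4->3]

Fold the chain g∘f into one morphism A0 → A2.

  0 f~>0 g~>0
  1 f~>3 g~>3
  2 f~>2 g~>1
  3 f~>3 g~>3
⟦path⟧: [0->0 1->3 2->1 3->3]

Answer: [0->0 1->3 2->1 3->3]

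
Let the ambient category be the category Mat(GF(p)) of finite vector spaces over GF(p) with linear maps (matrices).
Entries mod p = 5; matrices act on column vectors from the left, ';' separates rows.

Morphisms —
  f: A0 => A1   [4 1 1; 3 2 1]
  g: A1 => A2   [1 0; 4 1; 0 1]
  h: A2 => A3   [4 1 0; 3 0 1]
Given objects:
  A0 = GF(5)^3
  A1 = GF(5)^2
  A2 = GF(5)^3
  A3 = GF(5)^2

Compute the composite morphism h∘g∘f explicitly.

Answer: [0 0 4; 0 0 4]

Work:
  e0=[1,0,0] f=>[4,3] g=>[4,4,3] h=>[0,0]
  e1=[0,1,0] f=>[1,2] g=>[1,1,2] h=>[0,0]
  e2=[0,0,1] f=>[1,1] g=>[1,0,1] h=>[4,4]
result: [0 0 4; 0 0 4]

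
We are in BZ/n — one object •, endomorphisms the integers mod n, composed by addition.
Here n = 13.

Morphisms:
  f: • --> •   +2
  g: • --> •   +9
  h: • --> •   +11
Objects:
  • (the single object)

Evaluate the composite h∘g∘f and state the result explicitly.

Answer: +9

Work:
  0 +2≡2 +9≡11 +11≡9  (mod 13)
⟦path⟧: +9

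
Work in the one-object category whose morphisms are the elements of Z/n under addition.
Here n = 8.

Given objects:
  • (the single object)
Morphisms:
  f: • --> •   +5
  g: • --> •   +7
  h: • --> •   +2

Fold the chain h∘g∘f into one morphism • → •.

Answer: +6

Derivation:
  0 +5≡5 +7≡4 +2≡6  (mod 8)
composite: +6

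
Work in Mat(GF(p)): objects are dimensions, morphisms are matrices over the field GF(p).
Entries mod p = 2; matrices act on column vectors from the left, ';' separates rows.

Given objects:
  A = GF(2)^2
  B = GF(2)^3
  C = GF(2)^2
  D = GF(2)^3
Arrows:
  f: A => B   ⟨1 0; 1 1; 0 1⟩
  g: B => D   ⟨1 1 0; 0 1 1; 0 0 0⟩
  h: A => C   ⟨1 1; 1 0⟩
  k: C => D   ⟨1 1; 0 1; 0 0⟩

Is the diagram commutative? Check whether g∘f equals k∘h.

Along f;g (path 1):
  e0=⟨1,0⟩ f=>⟨1,1,0⟩ g=>⟨0,1,0⟩
  e1=⟨0,1⟩ f=>⟨0,1,1⟩ g=>⟨1,0,0⟩
  result₁ = ⟨0 1; 1 0; 0 0⟩
Along h;k (path 2):
  e0=⟨1,0⟩ h=>⟨1,1⟩ k=>⟨0,1,0⟩
  e1=⟨0,1⟩ h=>⟨1,0⟩ k=>⟨1,0,0⟩
  result₂ = ⟨0 1; 1 0; 0 0⟩
Equal? equal; square commutes

Answer: COMMUTES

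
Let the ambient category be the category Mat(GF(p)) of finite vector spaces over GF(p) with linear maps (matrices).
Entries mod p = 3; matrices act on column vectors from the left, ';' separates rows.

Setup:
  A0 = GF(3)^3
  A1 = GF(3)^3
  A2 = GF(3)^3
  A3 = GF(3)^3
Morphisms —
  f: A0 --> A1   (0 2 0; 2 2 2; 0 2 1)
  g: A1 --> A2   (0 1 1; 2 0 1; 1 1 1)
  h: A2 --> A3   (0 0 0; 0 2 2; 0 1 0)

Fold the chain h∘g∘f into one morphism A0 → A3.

  e0=[1,0,0] f-->[0,2,0] g-->[2,0,2] h-->[0,1,0]
  e1=[0,1,0] f-->[2,2,2] g-->[1,0,0] h-->[0,0,0]
  e2=[0,0,1] f-->[0,2,1] g-->[0,1,0] h-->[0,2,1]
⟦path⟧: (0 0 0; 1 0 2; 0 0 1)

Answer: (0 0 0; 1 0 2; 0 0 1)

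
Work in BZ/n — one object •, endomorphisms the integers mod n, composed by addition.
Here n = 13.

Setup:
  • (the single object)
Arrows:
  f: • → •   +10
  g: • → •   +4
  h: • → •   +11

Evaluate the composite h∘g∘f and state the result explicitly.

Answer: +12

Work:
  0 +10≡10 +4≡1 +11≡12  (mod 13)
composite: +12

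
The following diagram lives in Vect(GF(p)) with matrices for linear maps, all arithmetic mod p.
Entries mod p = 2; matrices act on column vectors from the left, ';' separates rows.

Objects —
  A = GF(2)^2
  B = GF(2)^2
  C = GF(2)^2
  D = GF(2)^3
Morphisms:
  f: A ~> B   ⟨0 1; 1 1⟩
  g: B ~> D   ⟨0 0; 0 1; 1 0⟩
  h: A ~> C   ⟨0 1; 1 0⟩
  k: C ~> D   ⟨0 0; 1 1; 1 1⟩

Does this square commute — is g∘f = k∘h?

Path 1 = f;g:
  e0=[1,0] f~>[0,1] g~>[0,1,0]
  e1=[0,1] f~>[1,1] g~>[0,1,1]
  composite₁ = ⟨0 0; 1 1; 0 1⟩
Path 2 = h;k:
  e0=[1,0] h~>[0,1] k~>[0,1,1]
  e1=[0,1] h~>[1,0] k~>[0,1,1]
  composite₂ = ⟨0 0; 1 1; 1 1⟩
Equal? differ; not commutative

Answer: DOES NOT COMMUTE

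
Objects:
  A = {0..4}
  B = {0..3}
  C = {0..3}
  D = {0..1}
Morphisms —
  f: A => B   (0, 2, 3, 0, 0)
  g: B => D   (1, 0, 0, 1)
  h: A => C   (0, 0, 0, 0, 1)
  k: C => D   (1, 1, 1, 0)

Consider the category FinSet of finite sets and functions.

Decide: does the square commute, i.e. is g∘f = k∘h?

Answer: DOES NOT COMMUTE

Derivation:
Path 1 = f;g:
  0 f=>0 g=>1
  1 f=>2 g=>0
  2 f=>3 g=>1
  3 f=>0 g=>1
  4 f=>0 g=>1
  result₁ = (1, 0, 1, 1, 1)
Path 2 = h;k:
  0 h=>0 k=>1
  1 h=>0 k=>1
  2 h=>0 k=>1
  3 h=>0 k=>1
  4 h=>1 k=>1
  result₂ = (1, 1, 1, 1, 1)
Equal? differ; not commutative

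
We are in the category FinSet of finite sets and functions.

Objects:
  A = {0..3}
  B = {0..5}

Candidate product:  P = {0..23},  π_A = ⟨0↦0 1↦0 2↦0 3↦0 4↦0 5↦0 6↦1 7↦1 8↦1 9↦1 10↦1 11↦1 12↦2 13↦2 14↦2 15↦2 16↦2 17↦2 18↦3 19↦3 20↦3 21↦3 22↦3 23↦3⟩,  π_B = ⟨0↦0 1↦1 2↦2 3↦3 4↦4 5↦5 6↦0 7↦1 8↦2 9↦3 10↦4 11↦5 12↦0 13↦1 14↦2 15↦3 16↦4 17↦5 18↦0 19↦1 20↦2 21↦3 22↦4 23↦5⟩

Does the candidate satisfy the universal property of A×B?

Answer: VALID PRODUCT

Work:
|A|·|B| = 4·6 = 24;  |P| = 24
Check the pairing map k ↦ (π_A(k), π_B(k)):
  0 ↦ (0,0)
  1 ↦ (0,1)
  2 ↦ (0,2)
  3 ↦ (0,3)
  4 ↦ (0,4)
  5 ↦ (0,5)
  6 ↦ (1,0)
  7 ↦ (1,1)
  8 ↦ (1,2)
  9 ↦ (1,3)
  10 ↦ (1,4)
  11 ↦ (1,5)
  12 ↦ (2,0)
  13 ↦ (2,1)
  14 ↦ (2,2)
  15 ↦ (2,3)
  16 ↦ (2,4)
  17 ↦ (2,5)
  18 ↦ (3,0)
  19 ↦ (3,1)
  20 ↦ (3,2)
  21 ↦ (3,3)
  22 ↦ (3,4)
  23 ↦ (3,5)
distinct pairs in image: 24 / 24 needed
  → bijection onto A×B; projections well-typed.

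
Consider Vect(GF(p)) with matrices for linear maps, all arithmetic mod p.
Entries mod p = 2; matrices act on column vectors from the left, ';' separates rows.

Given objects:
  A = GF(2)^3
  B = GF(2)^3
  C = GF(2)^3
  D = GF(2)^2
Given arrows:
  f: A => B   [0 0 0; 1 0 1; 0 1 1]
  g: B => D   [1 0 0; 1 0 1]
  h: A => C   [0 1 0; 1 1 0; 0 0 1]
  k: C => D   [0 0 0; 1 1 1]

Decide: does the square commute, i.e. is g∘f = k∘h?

Answer: DOES NOT COMMUTE

Derivation:
Along f;g (path 1):
  e0=(1,0,0) f=>(0,1,0) g=>(0,0)
  e1=(0,1,0) f=>(0,0,1) g=>(0,1)
  e2=(0,0,1) f=>(0,1,1) g=>(0,1)
  result₁ = [0 0 0; 0 1 1]
Along h;k (path 2):
  e0=(1,0,0) h=>(0,1,0) k=>(0,1)
  e1=(0,1,0) h=>(1,1,0) k=>(0,0)
  e2=(0,0,1) h=>(0,0,1) k=>(0,1)
  result₂ = [0 0 0; 1 0 1]
Equal? NO — does not commute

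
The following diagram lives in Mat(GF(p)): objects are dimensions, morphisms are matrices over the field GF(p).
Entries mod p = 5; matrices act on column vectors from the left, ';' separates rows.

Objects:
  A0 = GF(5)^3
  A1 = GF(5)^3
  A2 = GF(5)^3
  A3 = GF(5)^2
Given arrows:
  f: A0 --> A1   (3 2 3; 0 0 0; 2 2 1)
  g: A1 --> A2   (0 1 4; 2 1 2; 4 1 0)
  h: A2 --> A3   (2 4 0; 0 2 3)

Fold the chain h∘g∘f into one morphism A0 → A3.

Answer: (1 3 0; 1 0 2)

Trace:
  e0=[1,0,0] f-->[3,0,2] g-->[3,0,2] h-->[1,1]
  e1=[0,1,0] f-->[2,0,2] g-->[3,3,3] h-->[3,0]
  e2=[0,0,1] f-->[3,0,1] g-->[4,3,2] h-->[0,2]
result: (1 3 0; 1 0 2)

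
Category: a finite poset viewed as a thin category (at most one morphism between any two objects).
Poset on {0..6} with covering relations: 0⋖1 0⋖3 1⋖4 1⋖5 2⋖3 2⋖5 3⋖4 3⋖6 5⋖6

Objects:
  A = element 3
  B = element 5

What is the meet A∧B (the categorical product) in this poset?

Answer: NO MEET EXISTS

Derivation:
{x : x<=A ∧ x<=B} = {0,2}  (A=3, B=5)
  maximal lower bounds 0 and 2 are incomparable: neither 0<=2 nor 2<=0
→ no greatest lower bound exists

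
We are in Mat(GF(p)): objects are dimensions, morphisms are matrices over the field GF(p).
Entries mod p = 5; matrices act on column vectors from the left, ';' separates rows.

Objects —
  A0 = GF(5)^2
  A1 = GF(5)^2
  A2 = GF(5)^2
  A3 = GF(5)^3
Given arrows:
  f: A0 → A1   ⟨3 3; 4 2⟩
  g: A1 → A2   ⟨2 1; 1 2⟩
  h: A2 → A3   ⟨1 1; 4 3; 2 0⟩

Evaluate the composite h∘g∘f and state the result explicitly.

  e0=⟨1,0⟩ f→⟨3,4⟩ g→⟨0,1⟩ h→⟨1,3,0⟩
  e1=⟨0,1⟩ f→⟨3,2⟩ g→⟨3,2⟩ h→⟨0,3,1⟩
composite: ⟨1 0; 3 3; 0 1⟩

Answer: ⟨1 0; 3 3; 0 1⟩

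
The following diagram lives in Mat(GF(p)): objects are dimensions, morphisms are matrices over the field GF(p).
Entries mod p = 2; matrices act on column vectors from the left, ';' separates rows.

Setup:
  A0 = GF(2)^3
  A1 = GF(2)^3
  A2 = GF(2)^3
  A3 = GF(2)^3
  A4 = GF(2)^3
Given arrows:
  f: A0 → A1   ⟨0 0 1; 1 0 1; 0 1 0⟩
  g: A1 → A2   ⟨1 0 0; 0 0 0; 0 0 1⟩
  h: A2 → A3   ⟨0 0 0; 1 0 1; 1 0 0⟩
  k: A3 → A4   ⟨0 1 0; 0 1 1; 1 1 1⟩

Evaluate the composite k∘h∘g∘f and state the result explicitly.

Answer: ⟨0 1 1; 0 1 0; 0 1 0⟩

Work:
  e0=[1,0,0] f→[0,1,0] g→[0,0,0] h→[0,0,0] k→[0,0,0]
  e1=[0,1,0] f→[0,0,1] g→[0,0,1] h→[0,1,0] k→[1,1,1]
  e2=[0,0,1] f→[1,1,0] g→[1,0,0] h→[0,1,1] k→[1,0,0]
composite: ⟨0 1 1; 0 1 0; 0 1 0⟩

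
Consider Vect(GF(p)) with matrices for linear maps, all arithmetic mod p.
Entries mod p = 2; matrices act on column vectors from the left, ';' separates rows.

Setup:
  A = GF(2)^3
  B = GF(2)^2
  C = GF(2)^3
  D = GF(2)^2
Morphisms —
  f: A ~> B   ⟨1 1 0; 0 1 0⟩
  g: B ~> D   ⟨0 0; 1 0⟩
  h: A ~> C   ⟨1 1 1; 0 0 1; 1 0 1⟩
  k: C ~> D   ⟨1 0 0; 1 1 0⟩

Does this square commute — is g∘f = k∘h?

Along f;g (path 1):
  e0=[1,0,0] f~>[1,0] g~>[0,1]
  e1=[0,1,0] f~>[1,1] g~>[0,1]
  e2=[0,0,1] f~>[0,0] g~>[0,0]
  composite₁ = ⟨0 0 0; 1 1 0⟩
Along h;k (path 2):
  e0=[1,0,0] h~>[1,0,1] k~>[1,1]
  e1=[0,1,0] h~>[1,0,0] k~>[1,1]
  e2=[0,0,1] h~>[1,1,1] k~>[1,0]
  composite₂ = ⟨1 1 1; 1 1 0⟩
Equal? distinct morphisms ✗

Answer: DOES NOT COMMUTE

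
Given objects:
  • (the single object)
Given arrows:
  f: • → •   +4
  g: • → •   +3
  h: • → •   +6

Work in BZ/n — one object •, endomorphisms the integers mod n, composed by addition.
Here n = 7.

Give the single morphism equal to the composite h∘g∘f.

Answer: +6

Trace:
  0 +4≡4 +3≡0 +6≡6  (mod 7)
⟦path⟧: +6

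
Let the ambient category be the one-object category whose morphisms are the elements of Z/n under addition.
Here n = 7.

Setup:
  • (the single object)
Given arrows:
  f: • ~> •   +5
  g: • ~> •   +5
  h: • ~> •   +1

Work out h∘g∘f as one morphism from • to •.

  0 +5≡5 +5≡3 +1≡4  (mod 7)
⟦path⟧: +4

Answer: +4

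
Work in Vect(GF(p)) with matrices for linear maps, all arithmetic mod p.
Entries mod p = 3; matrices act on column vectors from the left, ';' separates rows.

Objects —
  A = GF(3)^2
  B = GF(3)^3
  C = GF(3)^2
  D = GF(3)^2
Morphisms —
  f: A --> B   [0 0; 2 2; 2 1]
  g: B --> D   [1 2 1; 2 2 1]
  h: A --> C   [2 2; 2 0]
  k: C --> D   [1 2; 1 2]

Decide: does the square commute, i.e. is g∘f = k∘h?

Answer: COMMUTES

Trace:
Along f;g (path 1):
  e0=[1,0] f-->[0,2,2] g-->[0,0]
  e1=[0,1] f-->[0,2,1] g-->[2,2]
  ⟦path⟧₁ = [0 2; 0 2]
Along h;k (path 2):
  e0=[1,0] h-->[2,2] k-->[0,0]
  e1=[0,1] h-->[2,0] k-->[2,2]
  ⟦path⟧₂ = [0 2; 0 2]
Equal? same morphism ✓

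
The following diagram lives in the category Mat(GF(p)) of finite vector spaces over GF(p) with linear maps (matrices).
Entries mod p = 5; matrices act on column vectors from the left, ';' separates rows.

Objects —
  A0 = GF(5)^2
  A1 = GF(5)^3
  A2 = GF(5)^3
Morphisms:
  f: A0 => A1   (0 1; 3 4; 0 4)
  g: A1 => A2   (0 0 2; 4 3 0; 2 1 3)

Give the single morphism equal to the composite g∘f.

Answer: (0 3; 4 1; 3 3)

Work:
  e0=[1,0] f=>[0,3,0] g=>[0,4,3]
  e1=[0,1] f=>[1,4,4] g=>[3,1,3]
composite: (0 3; 4 1; 3 3)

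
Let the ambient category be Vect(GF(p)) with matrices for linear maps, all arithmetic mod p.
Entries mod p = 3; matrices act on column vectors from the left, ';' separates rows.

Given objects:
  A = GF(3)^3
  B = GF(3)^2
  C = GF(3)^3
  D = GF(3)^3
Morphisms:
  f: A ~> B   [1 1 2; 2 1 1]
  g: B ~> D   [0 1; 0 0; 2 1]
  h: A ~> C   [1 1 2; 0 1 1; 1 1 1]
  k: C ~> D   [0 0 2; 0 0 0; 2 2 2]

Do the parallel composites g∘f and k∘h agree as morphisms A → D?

Path 1 = f;g:
  e0=⟨1,0,0⟩ f~>⟨1,2⟩ g~>⟨2,0,1⟩
  e1=⟨0,1,0⟩ f~>⟨1,1⟩ g~>⟨1,0,0⟩
  e2=⟨0,0,1⟩ f~>⟨2,1⟩ g~>⟨1,0,2⟩
  ⟦path⟧₁ = [2 1 1; 0 0 0; 1 0 2]
Path 2 = h;k:
  e0=⟨1,0,0⟩ h~>⟨1,0,1⟩ k~>⟨2,0,1⟩
  e1=⟨0,1,0⟩ h~>⟨1,1,1⟩ k~>⟨2,0,0⟩
  e2=⟨0,0,1⟩ h~>⟨2,1,1⟩ k~>⟨2,0,2⟩
  ⟦path⟧₂ = [2 2 2; 0 0 0; 1 0 2]
Equal? differ; not commutative

Answer: DOES NOT COMMUTE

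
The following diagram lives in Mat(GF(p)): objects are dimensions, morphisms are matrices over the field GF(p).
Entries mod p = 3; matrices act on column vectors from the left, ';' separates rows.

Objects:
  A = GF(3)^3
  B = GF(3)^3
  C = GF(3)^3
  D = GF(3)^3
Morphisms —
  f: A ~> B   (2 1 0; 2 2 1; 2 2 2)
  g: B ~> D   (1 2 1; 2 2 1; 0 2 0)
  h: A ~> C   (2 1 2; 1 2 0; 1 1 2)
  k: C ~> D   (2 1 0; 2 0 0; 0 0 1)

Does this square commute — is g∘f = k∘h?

Along f;g (path 1):
  e0=(1,0,0) f~>(2,2,2) g~>(2,1,1)
  e1=(0,1,0) f~>(1,2,2) g~>(1,2,1)
  e2=(0,0,1) f~>(0,1,2) g~>(1,1,2)
  ⟦path⟧₁ = (2 1 1; 1 2 1; 1 1 2)
Along h;k (path 2):
  e0=(1,0,0) h~>(2,1,1) k~>(2,1,1)
  e1=(0,1,0) h~>(1,2,1) k~>(1,2,1)
  e2=(0,0,1) h~>(2,0,2) k~>(1,1,2)
  ⟦path⟧₂ = (2 1 1; 1 2 1; 1 1 2)
Equal? YES — commutes

Answer: COMMUTES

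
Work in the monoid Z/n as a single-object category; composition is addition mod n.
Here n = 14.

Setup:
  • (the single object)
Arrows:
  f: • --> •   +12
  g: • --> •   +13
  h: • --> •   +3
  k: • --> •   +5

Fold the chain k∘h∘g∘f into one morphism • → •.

  0 +12≡12 +13≡11 +3≡0 +5≡5  (mod 14)
composite: +5

Answer: +5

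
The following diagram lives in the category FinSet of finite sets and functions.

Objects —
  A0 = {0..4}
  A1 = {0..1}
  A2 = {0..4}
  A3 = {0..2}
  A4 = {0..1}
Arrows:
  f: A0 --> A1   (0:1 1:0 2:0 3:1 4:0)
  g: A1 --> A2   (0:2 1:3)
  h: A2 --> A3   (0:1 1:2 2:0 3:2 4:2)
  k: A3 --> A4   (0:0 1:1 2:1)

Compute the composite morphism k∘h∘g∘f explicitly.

  0 f-->1 g-->3 h-->2 k-->1
  1 f-->0 g-->2 h-->0 k-->0
  2 f-->0 g-->2 h-->0 k-->0
  3 f-->1 g-->3 h-->2 k-->1
  4 f-->0 g-->2 h-->0 k-->0
⟦path⟧: (0:1 1:0 2:0 3:1 4:0)

Answer: (0:1 1:0 2:0 3:1 4:0)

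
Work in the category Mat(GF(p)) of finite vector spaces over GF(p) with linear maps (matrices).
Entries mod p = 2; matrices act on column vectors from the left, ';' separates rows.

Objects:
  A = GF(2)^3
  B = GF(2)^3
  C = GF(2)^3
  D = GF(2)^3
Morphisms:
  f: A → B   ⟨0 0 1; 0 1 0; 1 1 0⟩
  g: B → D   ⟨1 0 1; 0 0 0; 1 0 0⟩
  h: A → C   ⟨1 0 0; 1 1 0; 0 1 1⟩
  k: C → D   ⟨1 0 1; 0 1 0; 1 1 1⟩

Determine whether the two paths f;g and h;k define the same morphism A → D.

Answer: DOES NOT COMMUTE

Derivation:
Along f;g (path 1):
  e0=⟨1,0,0⟩ f→⟨0,0,1⟩ g→⟨1,0,0⟩
  e1=⟨0,1,0⟩ f→⟨0,1,1⟩ g→⟨1,0,0⟩
  e2=⟨0,0,1⟩ f→⟨1,0,0⟩ g→⟨1,0,1⟩
  ⟦path⟧₁ = ⟨1 1 1; 0 0 0; 0 0 1⟩
Along h;k (path 2):
  e0=⟨1,0,0⟩ h→⟨1,1,0⟩ k→⟨1,1,0⟩
  e1=⟨0,1,0⟩ h→⟨0,1,1⟩ k→⟨1,1,0⟩
  e2=⟨0,0,1⟩ h→⟨0,0,1⟩ k→⟨1,0,1⟩
  ⟦path⟧₂ = ⟨1 1 1; 1 1 0; 0 0 1⟩
Equal? differ; not commutative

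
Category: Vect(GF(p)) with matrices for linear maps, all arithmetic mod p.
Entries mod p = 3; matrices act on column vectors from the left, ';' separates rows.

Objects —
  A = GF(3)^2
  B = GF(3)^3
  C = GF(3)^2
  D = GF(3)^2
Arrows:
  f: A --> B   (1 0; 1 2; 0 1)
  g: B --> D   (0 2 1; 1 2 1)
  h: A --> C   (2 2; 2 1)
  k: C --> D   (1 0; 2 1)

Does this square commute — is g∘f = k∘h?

1) trace f;g:
  e0=[1,0] f-->[1,1,0] g-->[2,0]
  e1=[0,1] f-->[0,2,1] g-->[2,2]
  result₁ = (2 2; 0 2)
2) trace h;k:
  e0=[1,0] h-->[2,2] k-->[2,0]
  e1=[0,1] h-->[2,1] k-->[2,2]
  result₂ = (2 2; 0 2)
Equal? same morphism ✓

Answer: COMMUTES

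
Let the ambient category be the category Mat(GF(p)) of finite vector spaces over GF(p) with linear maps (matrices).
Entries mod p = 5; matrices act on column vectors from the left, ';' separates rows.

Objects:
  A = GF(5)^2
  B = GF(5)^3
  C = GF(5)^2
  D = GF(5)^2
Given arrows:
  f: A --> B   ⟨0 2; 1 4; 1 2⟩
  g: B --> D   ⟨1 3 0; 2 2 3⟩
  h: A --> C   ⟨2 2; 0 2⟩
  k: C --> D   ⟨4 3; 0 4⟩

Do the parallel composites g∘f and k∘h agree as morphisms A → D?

1) trace f;g:
  e0=(1,0) f-->(0,1,1) g-->(3,0)
  e1=(0,1) f-->(2,4,2) g-->(4,3)
  composite₁ = ⟨3 4; 0 3⟩
2) trace h;k:
  e0=(1,0) h-->(2,0) k-->(3,0)
  e1=(0,1) h-->(2,2) k-->(4,3)
  composite₂ = ⟨3 4; 0 3⟩
Equal? same morphism ✓

Answer: COMMUTES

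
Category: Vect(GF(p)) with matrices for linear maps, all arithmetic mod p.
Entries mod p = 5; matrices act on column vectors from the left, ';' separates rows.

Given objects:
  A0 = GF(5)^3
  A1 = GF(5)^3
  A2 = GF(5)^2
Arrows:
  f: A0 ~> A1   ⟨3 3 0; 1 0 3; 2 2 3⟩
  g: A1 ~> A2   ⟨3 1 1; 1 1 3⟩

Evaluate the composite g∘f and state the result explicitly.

Answer: ⟨2 1 1; 0 4 2⟩

Trace:
  e0=(1,0,0) f~>(3,1,2) g~>(2,0)
  e1=(0,1,0) f~>(3,0,2) g~>(1,4)
  e2=(0,0,1) f~>(0,3,3) g~>(1,2)
composite: ⟨2 1 1; 0 4 2⟩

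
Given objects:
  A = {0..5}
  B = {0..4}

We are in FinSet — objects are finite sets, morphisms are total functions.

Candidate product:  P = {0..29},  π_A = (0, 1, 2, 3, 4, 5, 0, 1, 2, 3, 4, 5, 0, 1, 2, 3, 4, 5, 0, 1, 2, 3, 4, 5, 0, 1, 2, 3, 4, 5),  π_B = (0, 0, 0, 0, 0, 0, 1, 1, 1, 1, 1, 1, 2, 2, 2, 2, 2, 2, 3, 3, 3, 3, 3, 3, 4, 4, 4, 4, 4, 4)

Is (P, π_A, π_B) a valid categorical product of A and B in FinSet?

Answer: VALID PRODUCT

Derivation:
|A|·|B| = 6·5 = 30;  |P| = 30
Check the pairing map k ↦ (π_A(k), π_B(k)):
  0 ↦ (0,0)
  1 ↦ (1,0)
  2 ↦ (2,0)
  3 ↦ (3,0)
  4 ↦ (4,0)
  5 ↦ (5,0)
  6 ↦ (0,1)
  7 ↦ (1,1)
  8 ↦ (2,1)
  9 ↦ (3,1)
  10 ↦ (4,1)
  11 ↦ (5,1)
  12 ↦ (0,2)
  13 ↦ (1,2)
  14 ↦ (2,2)
  15 ↦ (3,2)
  16 ↦ (4,2)
  17 ↦ (5,2)
  18 ↦ (0,3)
  19 ↦ (1,3)
  20 ↦ (2,3)
  21 ↦ (3,3)
  22 ↦ (4,3)
  23 ↦ (5,3)
  24 ↦ (0,4)
  25 ↦ (1,4)
  26 ↦ (2,4)
  27 ↦ (3,4)
  28 ↦ (4,4)
  29 ↦ (5,4)
distinct pairs in image: 30 / 30 needed
  → bijection onto A×B; projections well-typed.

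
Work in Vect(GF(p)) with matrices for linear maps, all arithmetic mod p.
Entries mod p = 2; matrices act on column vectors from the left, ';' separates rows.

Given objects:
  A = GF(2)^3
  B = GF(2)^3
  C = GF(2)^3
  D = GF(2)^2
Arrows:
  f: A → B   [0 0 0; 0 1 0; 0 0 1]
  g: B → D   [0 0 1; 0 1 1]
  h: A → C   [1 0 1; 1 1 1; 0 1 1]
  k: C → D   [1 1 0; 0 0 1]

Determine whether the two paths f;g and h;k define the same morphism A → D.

Answer: DOES NOT COMMUTE

Work:
Along f;g (path 1):
  e0=⟨1,0,0⟩ f→⟨0,0,0⟩ g→⟨0,0⟩
  e1=⟨0,1,0⟩ f→⟨0,1,0⟩ g→⟨0,1⟩
  e2=⟨0,0,1⟩ f→⟨0,0,1⟩ g→⟨1,1⟩
  composite₁ = [0 0 1; 0 1 1]
Along h;k (path 2):
  e0=⟨1,0,0⟩ h→⟨1,1,0⟩ k→⟨0,0⟩
  e1=⟨0,1,0⟩ h→⟨0,1,1⟩ k→⟨1,1⟩
  e2=⟨0,0,1⟩ h→⟨1,1,1⟩ k→⟨0,1⟩
  composite₂ = [0 1 0; 0 1 1]
Equal? distinct morphisms ✗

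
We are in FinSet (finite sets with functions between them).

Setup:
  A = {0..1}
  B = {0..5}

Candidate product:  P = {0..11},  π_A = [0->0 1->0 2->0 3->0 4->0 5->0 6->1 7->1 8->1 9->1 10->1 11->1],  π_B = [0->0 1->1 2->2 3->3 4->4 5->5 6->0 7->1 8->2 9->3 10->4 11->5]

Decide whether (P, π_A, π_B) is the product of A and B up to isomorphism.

Answer: VALID PRODUCT

Work:
|A|·|B| = 2·6 = 12;  |P| = 12
Check the pairing map k ↦ (π_A(k), π_B(k)):
  0 -> (0,0)
  1 -> (0,1)
  2 -> (0,2)
  3 -> (0,3)
  4 -> (0,4)
  5 -> (0,5)
  6 -> (1,0)
  7 -> (1,1)
  8 -> (1,2)
  9 -> (1,3)
  10 -> (1,4)
  11 -> (1,5)
distinct pairs in image: 12 / 12 needed
  → bijection onto A×B; projections well-typed.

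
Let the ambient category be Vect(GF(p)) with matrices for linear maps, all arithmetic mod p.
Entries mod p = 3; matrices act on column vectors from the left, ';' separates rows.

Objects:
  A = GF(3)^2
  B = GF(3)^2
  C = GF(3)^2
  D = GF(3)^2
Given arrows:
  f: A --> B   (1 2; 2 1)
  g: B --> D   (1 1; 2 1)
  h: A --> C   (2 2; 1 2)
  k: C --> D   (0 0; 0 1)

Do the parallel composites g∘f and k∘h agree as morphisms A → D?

1) trace f;g:
  e0=[1,0] f-->[1,2] g-->[0,1]
  e1=[0,1] f-->[2,1] g-->[0,2]
  result₁ = (0 0; 1 2)
2) trace h;k:
  e0=[1,0] h-->[2,1] k-->[0,1]
  e1=[0,1] h-->[2,2] k-->[0,2]
  result₂ = (0 0; 1 2)
Equal? same morphism ✓

Answer: COMMUTES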